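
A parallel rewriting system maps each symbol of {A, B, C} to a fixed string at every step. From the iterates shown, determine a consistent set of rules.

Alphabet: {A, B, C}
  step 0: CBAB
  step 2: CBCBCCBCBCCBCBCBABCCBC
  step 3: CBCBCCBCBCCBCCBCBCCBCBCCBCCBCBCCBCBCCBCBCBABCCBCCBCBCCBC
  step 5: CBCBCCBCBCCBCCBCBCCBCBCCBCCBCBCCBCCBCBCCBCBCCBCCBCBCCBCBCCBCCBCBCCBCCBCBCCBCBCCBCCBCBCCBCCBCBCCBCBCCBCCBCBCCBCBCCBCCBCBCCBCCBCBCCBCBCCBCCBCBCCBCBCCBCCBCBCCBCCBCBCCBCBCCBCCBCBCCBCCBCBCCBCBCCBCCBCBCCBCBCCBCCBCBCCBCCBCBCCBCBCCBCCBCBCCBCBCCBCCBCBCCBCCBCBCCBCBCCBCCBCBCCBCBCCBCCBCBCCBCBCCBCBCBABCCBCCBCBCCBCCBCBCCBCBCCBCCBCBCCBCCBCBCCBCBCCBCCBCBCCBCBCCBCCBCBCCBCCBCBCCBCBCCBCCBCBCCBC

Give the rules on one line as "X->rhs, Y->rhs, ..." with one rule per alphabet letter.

A->BA, B->BC, C->CBC

  step 2 ⇒ step 3: CBCBCCBCBCCBCBCBABCCBC ⇒ CBC·BC·CBC·BC·CBC·CBC·BC·CBC·BC·CBC·CBC·BC·CBC·BC·CBC·BC·BA·BC·CBC·CBC·BC·CBC
    A ↦ BA
    B ↦ BC
    C ↦ CBC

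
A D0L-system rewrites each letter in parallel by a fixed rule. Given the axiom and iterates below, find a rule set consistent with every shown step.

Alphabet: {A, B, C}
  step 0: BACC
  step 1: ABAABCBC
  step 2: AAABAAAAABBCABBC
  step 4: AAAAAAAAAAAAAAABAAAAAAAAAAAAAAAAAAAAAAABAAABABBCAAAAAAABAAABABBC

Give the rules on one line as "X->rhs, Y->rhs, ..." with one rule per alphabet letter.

A->AA, B->AB, C->BC

  step 1 ⇒ step 2: ABAABCBC ⇒ AA·AB·AA·AA·AB·BC·AB·BC
    A ↦ AA
    B ↦ AB
    C ↦ BC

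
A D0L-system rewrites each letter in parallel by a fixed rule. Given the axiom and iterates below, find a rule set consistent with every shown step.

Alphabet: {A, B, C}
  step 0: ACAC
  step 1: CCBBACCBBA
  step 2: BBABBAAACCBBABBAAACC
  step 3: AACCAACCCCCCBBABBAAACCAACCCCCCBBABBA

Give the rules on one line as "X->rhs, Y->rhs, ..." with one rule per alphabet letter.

  step 2 ⇒ step 3: BBABBAAACCBBABBAAACC ⇒ A·A·CC·A·A·CC·CC·CC·BBA·BBA·A·A·CC·A·A·CC·CC·CC·BBA·BBA
    A ↦ CC
    B ↦ A
    C ↦ BBA

A->CC, B->A, C->BBA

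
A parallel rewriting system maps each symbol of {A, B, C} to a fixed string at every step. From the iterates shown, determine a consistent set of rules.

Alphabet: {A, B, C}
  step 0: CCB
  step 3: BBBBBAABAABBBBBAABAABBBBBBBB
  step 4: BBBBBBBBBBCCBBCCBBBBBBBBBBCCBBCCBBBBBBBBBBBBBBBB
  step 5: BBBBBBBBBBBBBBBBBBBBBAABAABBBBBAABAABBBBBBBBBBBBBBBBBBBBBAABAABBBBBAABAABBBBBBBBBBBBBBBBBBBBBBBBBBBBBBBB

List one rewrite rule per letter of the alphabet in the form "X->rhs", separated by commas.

A->C, B->BB, C->BAA

  step 4 ⇒ step 5: BBBBBBBBBBCCBBCCBBBBBBBBBBCCBBCCBBBBBBBBBBBBBBBB ⇒ BB·BB·BB·BB·BB·BB·BB·BB·BB·BB·BAA·BAA·BB·BB·BAA·BAA·BB·BB·BB·BB·BB·BB·BB·BB·BB·BB·BAA·BAA·BB·BB·BAA·BAA·BB·BB·BB·BB·BB·BB·BB·BB·BB·BB·BB·BB·BB·BB·BB·BB
    B ↦ BB
    C ↦ BAA
  step 3 ⇒ step 4: BBBBBAABAABBBBBAABAABBBBBBBB ⇒ BB·BB·BB·BB·BB·C·C·BB·C·C·BB·BB·BB·BB·BB·C·C·BB·C·C·BB·BB·BB·BB·BB·BB·BB·BB
    A ↦ C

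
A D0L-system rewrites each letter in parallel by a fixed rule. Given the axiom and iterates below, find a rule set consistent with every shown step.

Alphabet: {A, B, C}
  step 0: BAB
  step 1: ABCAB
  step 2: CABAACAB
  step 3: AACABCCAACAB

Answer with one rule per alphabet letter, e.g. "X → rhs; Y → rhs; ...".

A->C, B->AB, C->AA

  step 2 ⇒ step 3: CABAACAB ⇒ AA·C·AB·C·C·AA·C·AB
    A ↦ C
    B ↦ AB
    C ↦ AA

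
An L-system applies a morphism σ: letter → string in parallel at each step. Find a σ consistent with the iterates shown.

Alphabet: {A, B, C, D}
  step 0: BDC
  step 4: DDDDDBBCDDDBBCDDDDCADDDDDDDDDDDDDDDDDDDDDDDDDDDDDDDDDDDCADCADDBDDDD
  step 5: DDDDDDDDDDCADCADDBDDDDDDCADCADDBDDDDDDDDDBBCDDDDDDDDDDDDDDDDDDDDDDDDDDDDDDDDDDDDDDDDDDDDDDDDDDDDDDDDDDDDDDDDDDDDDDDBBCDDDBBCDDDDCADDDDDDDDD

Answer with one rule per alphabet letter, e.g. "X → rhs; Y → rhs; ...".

A->BC, B->CAD, C->DB, D->DD

  step 4 ⇒ step 5: DDDDDBBCDDDBBCDDDDCADDDDDDDDDDDDDDDDDDDDDDDDDDDDDDDDDDDCADCADDBDDDD ⇒ DD·DD·DD·DD·DD·CAD·CAD·DB·DD·DD·DD·CAD·CAD·DB·DD·DD·DD·DD·DB·BC·DD·DD·DD·DD·DD·DD·DD·DD·DD·DD·DD·DD·DD·DD·DD·DD·DD·DD·DD·DD·DD·DD·DD·DD·DD·DD·DD·DD·DD·DD·DD·DD·DD·DD·DD·DB·BC·DD·DB·BC·DD·DD·CAD·DD·DD·DD·DD
    A ↦ BC
    B ↦ CAD
    C ↦ DB
    D ↦ DD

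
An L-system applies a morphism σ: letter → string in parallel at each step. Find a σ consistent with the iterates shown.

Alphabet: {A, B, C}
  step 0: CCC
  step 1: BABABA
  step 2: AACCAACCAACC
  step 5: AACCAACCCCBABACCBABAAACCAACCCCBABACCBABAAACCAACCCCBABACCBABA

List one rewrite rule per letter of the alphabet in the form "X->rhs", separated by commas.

A->C, B->AAC, C->BA

  step 1 ⇒ step 2: BABABA ⇒ AAC·C·AAC·C·AAC·C
    A ↦ C
    B ↦ AAC
  step 0 ⇒ step 1: CCC ⇒ BA·BA·BA
    C ↦ BA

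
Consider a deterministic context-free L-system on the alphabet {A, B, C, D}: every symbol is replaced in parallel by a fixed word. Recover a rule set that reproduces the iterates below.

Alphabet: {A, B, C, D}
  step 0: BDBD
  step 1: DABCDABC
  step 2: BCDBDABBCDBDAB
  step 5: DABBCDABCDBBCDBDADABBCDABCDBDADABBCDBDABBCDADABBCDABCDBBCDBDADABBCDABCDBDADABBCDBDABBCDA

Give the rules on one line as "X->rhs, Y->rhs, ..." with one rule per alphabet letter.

  step 1 ⇒ step 2: DABCDABC ⇒ BC·DB·DA·B·BC·DB·DA·B
    A ↦ DB
    B ↦ DA
    C ↦ B
    D ↦ BC

A->DB, B->DA, C->B, D->BC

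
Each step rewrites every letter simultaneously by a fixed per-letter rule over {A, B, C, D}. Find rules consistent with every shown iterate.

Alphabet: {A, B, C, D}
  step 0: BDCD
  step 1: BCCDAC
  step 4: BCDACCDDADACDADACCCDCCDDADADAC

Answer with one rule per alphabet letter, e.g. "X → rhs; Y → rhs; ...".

  step 0 ⇒ step 1: BDCD ⇒ BC·C·DA·C
    B ↦ BC
    C ↦ DA
    D ↦ C
    A ↦ CD  (constrained at step 1)

A->CD, B->BC, C->DA, D->C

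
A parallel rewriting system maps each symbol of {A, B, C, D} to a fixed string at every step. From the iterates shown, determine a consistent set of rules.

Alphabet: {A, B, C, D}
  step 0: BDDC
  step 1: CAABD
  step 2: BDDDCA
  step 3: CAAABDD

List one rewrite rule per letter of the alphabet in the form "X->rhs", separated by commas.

  step 2 ⇒ step 3: BDDDCA ⇒ C·A·A·A·BD·D
    A ↦ D
    B ↦ C
    C ↦ BD
    D ↦ A

A->D, B->C, C->BD, D->A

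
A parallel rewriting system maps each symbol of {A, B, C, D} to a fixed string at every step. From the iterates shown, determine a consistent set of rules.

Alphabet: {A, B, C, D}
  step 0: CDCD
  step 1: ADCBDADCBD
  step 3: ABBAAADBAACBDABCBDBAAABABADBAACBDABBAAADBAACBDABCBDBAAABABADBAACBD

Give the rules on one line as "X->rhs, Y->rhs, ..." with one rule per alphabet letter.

A->AB, B->BAA, C->AD, D->CBD

  step 0 ⇒ step 1: CDCD ⇒ AD·CBD·AD·CBD
    C ↦ AD
    D ↦ CBD
    A ↦ AB  (constrained at step 1)
    B ↦ BAA  (constrained at step 1)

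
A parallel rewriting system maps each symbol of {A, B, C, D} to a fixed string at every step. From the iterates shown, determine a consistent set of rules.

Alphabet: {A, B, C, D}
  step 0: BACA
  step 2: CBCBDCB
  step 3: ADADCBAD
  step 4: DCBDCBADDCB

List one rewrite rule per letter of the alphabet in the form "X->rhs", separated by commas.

A->D, B->D, C->A, D->CB

  step 3 ⇒ step 4: ADADCBAD ⇒ D·CB·D·CB·A·D·D·CB
    A ↦ D
    B ↦ D
    C ↦ A
    D ↦ CB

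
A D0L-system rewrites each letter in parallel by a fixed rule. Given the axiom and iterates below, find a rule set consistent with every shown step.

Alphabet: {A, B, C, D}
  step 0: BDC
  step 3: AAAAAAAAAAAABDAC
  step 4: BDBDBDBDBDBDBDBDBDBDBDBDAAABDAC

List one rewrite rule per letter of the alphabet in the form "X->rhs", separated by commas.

A->BD, B->AA, C->AC, D->A

  step 3 ⇒ step 4: AAAAAAAAAAAABDAC ⇒ BD·BD·BD·BD·BD·BD·BD·BD·BD·BD·BD·BD·AA·A·BD·AC
    A ↦ BD
    B ↦ AA
    C ↦ AC
    D ↦ A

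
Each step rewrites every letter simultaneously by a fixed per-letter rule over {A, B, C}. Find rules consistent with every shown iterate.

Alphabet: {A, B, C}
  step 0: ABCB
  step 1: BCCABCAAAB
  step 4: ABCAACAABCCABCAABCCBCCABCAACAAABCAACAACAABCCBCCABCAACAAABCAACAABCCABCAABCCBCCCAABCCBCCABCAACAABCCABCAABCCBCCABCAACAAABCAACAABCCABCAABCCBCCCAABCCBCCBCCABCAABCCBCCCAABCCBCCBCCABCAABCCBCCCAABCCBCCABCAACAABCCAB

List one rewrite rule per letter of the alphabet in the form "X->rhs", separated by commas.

A->BCC, B->AB, C->CAA

  step 0 ⇒ step 1: ABCB ⇒ BCC·AB·CAA·AB
    A ↦ BCC
    B ↦ AB
    C ↦ CAA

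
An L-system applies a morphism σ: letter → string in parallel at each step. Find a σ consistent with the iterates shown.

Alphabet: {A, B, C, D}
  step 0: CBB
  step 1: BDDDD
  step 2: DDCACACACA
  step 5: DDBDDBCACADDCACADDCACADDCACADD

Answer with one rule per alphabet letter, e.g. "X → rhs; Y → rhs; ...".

A->C, B->DD, C->B, D->CA

  step 1 ⇒ step 2: BDDDD ⇒ DD·CA·CA·CA·CA
    B ↦ DD
    D ↦ CA
    A ↦ C  (constrained at step 2)
  step 0 ⇒ step 1: CBB ⇒ B·DD·DD
    C ↦ B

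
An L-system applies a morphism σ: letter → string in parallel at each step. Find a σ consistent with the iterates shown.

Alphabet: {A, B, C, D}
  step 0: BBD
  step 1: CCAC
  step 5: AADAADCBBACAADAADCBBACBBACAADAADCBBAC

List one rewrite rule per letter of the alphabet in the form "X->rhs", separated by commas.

  step 0 ⇒ step 1: BBD ⇒ C·C·AC
    B ↦ C
    D ↦ AC
    A ↦ B  (constrained at step 1)
    C ↦ AAD  (constrained at step 1)

A->B, B->C, C->AAD, D->AC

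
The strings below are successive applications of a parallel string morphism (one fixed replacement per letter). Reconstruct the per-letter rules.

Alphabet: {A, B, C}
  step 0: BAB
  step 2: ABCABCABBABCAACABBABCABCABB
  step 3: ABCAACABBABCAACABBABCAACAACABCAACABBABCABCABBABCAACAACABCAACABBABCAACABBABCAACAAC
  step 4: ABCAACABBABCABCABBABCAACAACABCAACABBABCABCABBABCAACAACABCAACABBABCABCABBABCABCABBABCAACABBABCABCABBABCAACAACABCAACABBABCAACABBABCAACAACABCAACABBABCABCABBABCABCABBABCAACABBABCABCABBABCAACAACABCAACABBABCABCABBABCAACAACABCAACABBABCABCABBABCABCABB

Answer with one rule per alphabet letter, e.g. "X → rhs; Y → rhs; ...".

  step 3 ⇒ step 4: ABCAACABBABCAACABBABCAACAACABCAACABBABCABCABBABCAACAACABCAACABBABCAACABBABCAACAAC ⇒ ABC·AAC·ABB·ABC·ABC·ABB·ABC·AAC·AAC·ABC·AAC·ABB·ABC·ABC·ABB·ABC·AAC·AAC·ABC·AAC·ABB·ABC·ABC·ABB·ABC·ABC·ABB·ABC·AAC·ABB·ABC·ABC·ABB·ABC·AAC·AAC·ABC·AAC·ABB·ABC·AAC·ABB·ABC·AAC·AAC·ABC·AAC·ABB·ABC·ABC·ABB·ABC·ABC·ABB·ABC·AAC·ABB·ABC·ABC·ABB·ABC·AAC·AAC·ABC·AAC·ABB·ABC·ABC·ABB·ABC·AAC·AAC·ABC·AAC·ABB·ABC·ABC·ABB·ABC·ABC·ABB
    A ↦ ABC
    B ↦ AAC
    C ↦ ABB

A->ABC, B->AAC, C->ABB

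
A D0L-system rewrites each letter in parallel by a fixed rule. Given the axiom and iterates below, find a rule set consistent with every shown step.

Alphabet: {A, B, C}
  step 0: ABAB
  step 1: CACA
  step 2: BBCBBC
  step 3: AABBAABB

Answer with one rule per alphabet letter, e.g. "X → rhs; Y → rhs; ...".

A->C, B->A, C->BB

  step 2 ⇒ step 3: BBCBBC ⇒ A·A·BB·A·A·BB
    B ↦ A
    C ↦ BB
  step 0 ⇒ step 1: ABAB ⇒ C·A·C·A
    A ↦ C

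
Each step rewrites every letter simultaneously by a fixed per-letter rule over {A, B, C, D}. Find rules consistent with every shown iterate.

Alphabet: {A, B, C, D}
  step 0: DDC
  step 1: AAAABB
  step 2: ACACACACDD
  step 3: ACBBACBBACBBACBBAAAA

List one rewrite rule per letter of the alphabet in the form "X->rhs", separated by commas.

A->AC, B->D, C->BB, D->AA

  step 2 ⇒ step 3: ACACACACDD ⇒ AC·BB·AC·BB·AC·BB·AC·BB·AA·AA
    A ↦ AC
    C ↦ BB
    D ↦ AA
  step 1 ⇒ step 2: AAAABB ⇒ AC·AC·AC·AC·D·D
    B ↦ D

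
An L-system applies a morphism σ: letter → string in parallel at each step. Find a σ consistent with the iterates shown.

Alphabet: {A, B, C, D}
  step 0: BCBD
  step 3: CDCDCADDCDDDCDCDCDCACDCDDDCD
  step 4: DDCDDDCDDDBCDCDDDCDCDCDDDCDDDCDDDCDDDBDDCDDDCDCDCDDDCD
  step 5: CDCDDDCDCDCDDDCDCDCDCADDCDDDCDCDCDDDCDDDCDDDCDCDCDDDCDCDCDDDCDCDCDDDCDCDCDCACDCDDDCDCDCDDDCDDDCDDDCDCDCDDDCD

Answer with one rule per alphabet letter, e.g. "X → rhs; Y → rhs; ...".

  step 4 ⇒ step 5: DDCDDDCDDDBCDCDDDCDCDCDDDCDDDCDDDCDDDBDDCDDDCDCDCDDDCD ⇒ CD·CD·DD·CD·CD·CD·DD·CD·CD·CD·CA·DD·CD·DD·CD·CD·CD·DD·CD·DD·CD·DD·CD·CD·CD·DD·CD·CD·CD·DD·CD·CD·CD·DD·CD·CD·CD·CA·CD·CD·DD·CD·CD·CD·DD·CD·DD·CD·DD·CD·CD·CD·DD·CD
    B ↦ CA
    C ↦ DD
    D ↦ CD
  step 3 ⇒ step 4: CDCDCADDCDDDCDCDCDCACDCDDDCD ⇒ DD·CD·DD·CD·DD·B·CD·CD·DD·CD·CD·CD·DD·CD·DD·CD·DD·CD·DD·B·DD·CD·DD·CD·CD·CD·DD·CD
    A ↦ B

A->B, B->CA, C->DD, D->CD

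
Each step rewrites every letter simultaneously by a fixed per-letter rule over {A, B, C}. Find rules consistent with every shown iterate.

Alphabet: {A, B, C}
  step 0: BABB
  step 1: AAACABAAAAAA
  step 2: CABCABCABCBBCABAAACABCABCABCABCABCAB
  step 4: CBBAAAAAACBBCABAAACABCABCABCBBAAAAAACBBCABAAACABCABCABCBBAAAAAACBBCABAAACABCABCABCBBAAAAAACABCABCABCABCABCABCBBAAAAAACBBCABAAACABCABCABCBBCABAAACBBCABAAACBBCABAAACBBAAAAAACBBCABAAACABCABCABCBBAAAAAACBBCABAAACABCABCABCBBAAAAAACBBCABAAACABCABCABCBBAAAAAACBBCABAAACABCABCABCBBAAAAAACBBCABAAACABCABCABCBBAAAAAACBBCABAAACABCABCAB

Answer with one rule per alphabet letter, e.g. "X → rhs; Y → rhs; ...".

A->CAB, B->AAA, C->CBB

  step 1 ⇒ step 2: AAACABAAAAAA ⇒ CAB·CAB·CAB·CBB·CAB·AAA·CAB·CAB·CAB·CAB·CAB·CAB
    A ↦ CAB
    B ↦ AAA
    C ↦ CBB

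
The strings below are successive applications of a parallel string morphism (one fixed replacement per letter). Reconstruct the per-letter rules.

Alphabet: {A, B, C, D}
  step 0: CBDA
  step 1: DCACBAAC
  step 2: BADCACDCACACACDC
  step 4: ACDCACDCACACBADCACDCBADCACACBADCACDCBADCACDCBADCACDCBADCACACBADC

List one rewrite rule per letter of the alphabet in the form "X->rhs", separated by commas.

  step 1 ⇒ step 2: DCACBAAC ⇒ BA·DC·AC·DC·AC·AC·AC·DC
    A ↦ AC
    B ↦ AC
    C ↦ DC
    D ↦ BA

A->AC, B->AC, C->DC, D->BA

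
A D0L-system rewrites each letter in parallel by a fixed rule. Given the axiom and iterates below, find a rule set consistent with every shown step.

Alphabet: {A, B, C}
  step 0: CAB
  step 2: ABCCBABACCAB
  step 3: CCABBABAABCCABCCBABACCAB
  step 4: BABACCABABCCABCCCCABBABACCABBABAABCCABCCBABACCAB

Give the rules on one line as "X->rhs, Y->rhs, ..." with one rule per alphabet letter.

  step 3 ⇒ step 4: CCABBABAABCCABCCBABACCAB ⇒ BA·BA·CC·AB·AB·CC·AB·CC·CC·AB·BA·BA·CC·AB·BA·BA·AB·CC·AB·CC·BA·BA·CC·AB
    A ↦ CC
    B ↦ AB
    C ↦ BA

A->CC, B->AB, C->BA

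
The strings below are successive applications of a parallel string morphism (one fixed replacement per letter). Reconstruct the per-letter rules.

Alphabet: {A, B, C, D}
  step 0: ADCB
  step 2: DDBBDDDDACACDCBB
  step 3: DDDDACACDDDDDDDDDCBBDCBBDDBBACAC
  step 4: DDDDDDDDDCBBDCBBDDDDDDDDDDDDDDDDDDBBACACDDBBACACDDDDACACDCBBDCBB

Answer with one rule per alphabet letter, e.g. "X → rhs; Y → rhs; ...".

  step 3 ⇒ step 4: DDDDACACDDDDDDDDDCBBDCBBDDBBACAC ⇒ DD·DD·DD·DD·DC·BB·DC·BB·DD·DD·DD·DD·DD·DD·DD·DD·DD·BB·AC·AC·DD·BB·AC·AC·DD·DD·AC·AC·DC·BB·DC·BB
    A ↦ DC
    B ↦ AC
    C ↦ BB
    D ↦ DD

A->DC, B->AC, C->BB, D->DD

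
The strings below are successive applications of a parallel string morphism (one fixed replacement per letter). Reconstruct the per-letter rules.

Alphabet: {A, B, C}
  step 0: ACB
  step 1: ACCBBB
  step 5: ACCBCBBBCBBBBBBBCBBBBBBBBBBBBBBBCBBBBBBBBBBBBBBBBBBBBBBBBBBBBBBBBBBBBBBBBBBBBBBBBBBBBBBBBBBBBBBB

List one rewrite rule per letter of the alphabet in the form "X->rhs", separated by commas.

A->AC, B->BB, C->CB

  step 0 ⇒ step 1: ACB ⇒ AC·CB·BB
    A ↦ AC
    B ↦ BB
    C ↦ CB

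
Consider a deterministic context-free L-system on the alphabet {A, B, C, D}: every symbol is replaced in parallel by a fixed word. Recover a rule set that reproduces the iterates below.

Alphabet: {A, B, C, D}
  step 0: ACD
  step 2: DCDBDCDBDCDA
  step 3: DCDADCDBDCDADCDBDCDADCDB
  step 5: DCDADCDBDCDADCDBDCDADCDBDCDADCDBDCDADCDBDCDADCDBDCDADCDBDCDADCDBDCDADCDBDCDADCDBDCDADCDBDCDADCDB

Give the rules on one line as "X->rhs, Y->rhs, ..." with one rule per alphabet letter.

A->DB, B->DB, C->DA, D->DC

  step 2 ⇒ step 3: DCDBDCDBDCDA ⇒ DC·DA·DC·DB·DC·DA·DC·DB·DC·DA·DC·DB
    A ↦ DB
    B ↦ DB
    C ↦ DA
    D ↦ DC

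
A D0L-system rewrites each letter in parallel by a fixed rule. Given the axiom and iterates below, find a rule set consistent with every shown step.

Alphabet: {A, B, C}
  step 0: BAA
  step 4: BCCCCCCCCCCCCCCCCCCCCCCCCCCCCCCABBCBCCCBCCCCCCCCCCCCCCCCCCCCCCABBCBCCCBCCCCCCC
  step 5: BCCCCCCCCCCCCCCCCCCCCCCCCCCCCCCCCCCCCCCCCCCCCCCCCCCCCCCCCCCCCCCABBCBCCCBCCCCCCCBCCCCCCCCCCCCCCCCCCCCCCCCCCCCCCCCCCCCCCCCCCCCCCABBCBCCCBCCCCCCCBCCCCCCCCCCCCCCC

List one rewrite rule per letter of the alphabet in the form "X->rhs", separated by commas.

A->CAB, B->BC, C->CC

  step 4 ⇒ step 5: BCCCCCCCCCCCCCCCCCCCCCCCCCCCCCCABBCBCCCBCCCCCCCCCCCCCCCCCCCCCCABBCBCCCBCCCCCCC ⇒ BC·CC·CC·CC·CC·CC·CC·CC·CC·CC·CC·CC·CC·CC·CC·CC·CC·CC·CC·CC·CC·CC·CC·CC·CC·CC·CC·CC·CC·CC·CC·CAB·BC·BC·CC·BC·CC·CC·CC·BC·CC·CC·CC·CC·CC·CC·CC·CC·CC·CC·CC·CC·CC·CC·CC·CC·CC·CC·CC·CC·CC·CC·CAB·BC·BC·CC·BC·CC·CC·CC·BC·CC·CC·CC·CC·CC·CC·CC
    A ↦ CAB
    B ↦ BC
    C ↦ CC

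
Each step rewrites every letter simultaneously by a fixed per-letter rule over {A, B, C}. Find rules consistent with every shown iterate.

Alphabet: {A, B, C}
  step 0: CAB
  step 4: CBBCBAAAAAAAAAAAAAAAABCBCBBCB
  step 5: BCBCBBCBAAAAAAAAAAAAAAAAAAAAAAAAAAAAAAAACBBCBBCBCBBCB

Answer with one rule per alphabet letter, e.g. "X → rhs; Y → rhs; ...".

A->AA, B->CB, C->B

  step 4 ⇒ step 5: CBBCBAAAAAAAAAAAAAAAABCBCBBCB ⇒ B·CB·CB·B·CB·AA·AA·AA·AA·AA·AA·AA·AA·AA·AA·AA·AA·AA·AA·AA·AA·CB·B·CB·B·CB·CB·B·CB
    A ↦ AA
    B ↦ CB
    C ↦ B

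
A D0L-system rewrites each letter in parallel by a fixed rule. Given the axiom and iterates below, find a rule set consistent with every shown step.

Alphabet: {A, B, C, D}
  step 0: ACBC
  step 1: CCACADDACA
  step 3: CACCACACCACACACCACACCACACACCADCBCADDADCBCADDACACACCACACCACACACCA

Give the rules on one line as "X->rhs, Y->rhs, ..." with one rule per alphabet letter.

  step 0 ⇒ step 1: ACBC ⇒ CCA·CA·DDA·CA
    A ↦ CCA
    B ↦ DDA
    C ↦ CA
    D ↦ DCB  (constrained at step 1)

A->CCA, B->DDA, C->CA, D->DCB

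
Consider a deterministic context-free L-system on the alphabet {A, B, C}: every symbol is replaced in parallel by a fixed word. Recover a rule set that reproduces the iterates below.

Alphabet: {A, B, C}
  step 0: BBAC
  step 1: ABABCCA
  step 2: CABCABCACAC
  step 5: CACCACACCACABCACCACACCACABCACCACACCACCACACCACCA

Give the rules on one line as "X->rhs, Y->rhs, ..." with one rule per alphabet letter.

A->C, B->AB, C->CA

  step 1 ⇒ step 2: ABABCCA ⇒ C·AB·C·AB·CA·CA·C
    A ↦ C
    B ↦ AB
    C ↦ CA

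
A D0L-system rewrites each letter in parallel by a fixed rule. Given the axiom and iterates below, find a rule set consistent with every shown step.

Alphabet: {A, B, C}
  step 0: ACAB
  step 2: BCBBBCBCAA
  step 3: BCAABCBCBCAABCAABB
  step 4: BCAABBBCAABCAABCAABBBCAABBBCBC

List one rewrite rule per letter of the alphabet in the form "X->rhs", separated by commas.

  step 3 ⇒ step 4: BCAABCBCBCAABCAABB ⇒ BC·AA·B·B·BC·AA·BC·AA·BC·AA·B·B·BC·AA·B·B·BC·BC
    A ↦ B
    B ↦ BC
    C ↦ AA

A->B, B->BC, C->AA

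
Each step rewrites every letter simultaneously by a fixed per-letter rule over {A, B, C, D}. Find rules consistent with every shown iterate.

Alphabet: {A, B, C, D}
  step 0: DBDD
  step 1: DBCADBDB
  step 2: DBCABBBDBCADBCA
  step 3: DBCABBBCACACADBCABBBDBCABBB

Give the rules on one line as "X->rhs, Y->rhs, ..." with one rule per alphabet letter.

  step 2 ⇒ step 3: DBCABBBDBCADBCA ⇒ DB·CA·BB·B·CA·CA·CA·DB·CA·BB·B·DB·CA·BB·B
    A ↦ B
    B ↦ CA
    C ↦ BB
    D ↦ DB

A->B, B->CA, C->BB, D->DB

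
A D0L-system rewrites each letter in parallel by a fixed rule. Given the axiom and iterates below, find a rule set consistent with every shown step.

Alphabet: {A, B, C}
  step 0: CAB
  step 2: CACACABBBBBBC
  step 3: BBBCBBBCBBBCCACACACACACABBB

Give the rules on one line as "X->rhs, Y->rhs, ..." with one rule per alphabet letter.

  step 2 ⇒ step 3: CACACABBBBBBC ⇒ BBB·C·BBB·C·BBB·C·CA·CA·CA·CA·CA·CA·BBB
    A ↦ C
    B ↦ CA
    C ↦ BBB

A->C, B->CA, C->BBB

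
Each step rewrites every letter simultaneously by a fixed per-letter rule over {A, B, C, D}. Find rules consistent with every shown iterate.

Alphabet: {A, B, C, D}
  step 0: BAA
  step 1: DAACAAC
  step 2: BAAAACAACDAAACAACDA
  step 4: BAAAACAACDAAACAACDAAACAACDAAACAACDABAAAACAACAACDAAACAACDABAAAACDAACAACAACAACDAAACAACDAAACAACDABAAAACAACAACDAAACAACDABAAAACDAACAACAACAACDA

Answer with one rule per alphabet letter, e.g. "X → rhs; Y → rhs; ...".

  step 1 ⇒ step 2: DAACAAC ⇒ BAA·AAC·AAC·DA·AAC·AAC·DA
    A ↦ AAC
    C ↦ DA
    D ↦ BAA
  step 0 ⇒ step 1: BAA ⇒ D·AAC·AAC
    B ↦ D

A->AAC, B->D, C->DA, D->BAA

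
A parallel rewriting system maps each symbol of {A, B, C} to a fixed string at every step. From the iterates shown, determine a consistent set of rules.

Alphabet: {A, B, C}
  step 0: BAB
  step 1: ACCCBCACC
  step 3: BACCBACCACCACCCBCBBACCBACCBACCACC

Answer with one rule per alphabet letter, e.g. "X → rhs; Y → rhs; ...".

  step 0 ⇒ step 1: BAB ⇒ ACC·CBC·ACC
    A ↦ CBC
    B ↦ ACC
    C ↦ B  (constrained at step 1)

A->CBC, B->ACC, C->B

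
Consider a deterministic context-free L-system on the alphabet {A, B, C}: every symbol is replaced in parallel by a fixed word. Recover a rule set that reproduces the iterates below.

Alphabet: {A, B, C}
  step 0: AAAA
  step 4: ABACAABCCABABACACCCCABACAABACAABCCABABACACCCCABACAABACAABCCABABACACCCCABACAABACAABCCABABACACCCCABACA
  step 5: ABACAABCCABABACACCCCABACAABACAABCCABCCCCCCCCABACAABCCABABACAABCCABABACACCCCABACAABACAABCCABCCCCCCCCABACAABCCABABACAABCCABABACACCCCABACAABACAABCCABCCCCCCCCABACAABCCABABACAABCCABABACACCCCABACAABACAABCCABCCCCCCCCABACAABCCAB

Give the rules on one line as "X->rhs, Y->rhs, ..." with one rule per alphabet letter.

  step 4 ⇒ step 5: ABACAABCCABABACACCCCABACAABACAABCCABABACACCCCABACAABACAABCCABABACACCCCABACAABACAABCCABABACACCCCABACA ⇒ AB·ACA·AB·CC·AB·AB·ACA·CC·CC·AB·ACA·AB·ACA·AB·CC·AB·CC·CC·CC·CC·AB·ACA·AB·CC·AB·AB·ACA·AB·CC·AB·AB·ACA·CC·CC·AB·ACA·AB·ACA·AB·CC·AB·CC·CC·CC·CC·AB·ACA·AB·CC·AB·AB·ACA·AB·CC·AB·AB·ACA·CC·CC·AB·ACA·AB·ACA·AB·CC·AB·CC·CC·CC·CC·AB·ACA·AB·CC·AB·AB·ACA·AB·CC·AB·AB·ACA·CC·CC·AB·ACA·AB·ACA·AB·CC·AB·CC·CC·CC·CC·AB·ACA·AB·CC·AB
    A ↦ AB
    B ↦ ACA
    C ↦ CC

A->AB, B->ACA, C->CC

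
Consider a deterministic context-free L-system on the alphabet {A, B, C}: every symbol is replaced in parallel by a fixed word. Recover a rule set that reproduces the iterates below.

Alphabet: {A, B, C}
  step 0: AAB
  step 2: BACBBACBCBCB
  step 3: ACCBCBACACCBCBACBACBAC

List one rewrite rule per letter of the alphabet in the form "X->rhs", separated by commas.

A->CBC, B->AC, C->B

  step 2 ⇒ step 3: BACBBACBCBCB ⇒ AC·CBC·B·AC·AC·CBC·B·AC·B·AC·B·AC
    A ↦ CBC
    B ↦ AC
    C ↦ B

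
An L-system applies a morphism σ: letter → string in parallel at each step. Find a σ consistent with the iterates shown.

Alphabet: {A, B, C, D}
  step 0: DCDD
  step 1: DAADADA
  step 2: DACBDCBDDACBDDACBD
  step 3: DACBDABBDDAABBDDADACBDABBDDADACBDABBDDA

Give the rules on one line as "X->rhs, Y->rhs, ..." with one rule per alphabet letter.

A->CBD, B->BBD, C->A, D->DA

  step 2 ⇒ step 3: DACBDCBDDACBDDACBD ⇒ DA·CBD·A·BBD·DA·A·BBD·DA·DA·CBD·A·BBD·DA·DA·CBD·A·BBD·DA
    A ↦ CBD
    B ↦ BBD
    C ↦ A
    D ↦ DA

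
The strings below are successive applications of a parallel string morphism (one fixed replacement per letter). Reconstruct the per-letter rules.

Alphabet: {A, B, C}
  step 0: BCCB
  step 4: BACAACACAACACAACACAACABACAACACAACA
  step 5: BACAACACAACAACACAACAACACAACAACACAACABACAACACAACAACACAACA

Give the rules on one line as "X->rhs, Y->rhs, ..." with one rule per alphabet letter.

A->CA, B->BA, C->A

  step 4 ⇒ step 5: BACAACACAACACAACACAACABACAACACAACA ⇒ BA·CA·A·CA·CA·A·CA·A·CA·CA·A·CA·A·CA·CA·A·CA·A·CA·CA·A·CA·BA·CA·A·CA·CA·A·CA·A·CA·CA·A·CA
    A ↦ CA
    B ↦ BA
    C ↦ A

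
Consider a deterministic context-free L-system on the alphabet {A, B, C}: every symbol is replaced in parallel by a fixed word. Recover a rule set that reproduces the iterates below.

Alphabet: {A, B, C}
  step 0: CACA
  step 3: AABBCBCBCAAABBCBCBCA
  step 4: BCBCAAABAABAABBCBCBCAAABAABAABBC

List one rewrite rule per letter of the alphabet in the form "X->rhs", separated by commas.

  step 3 ⇒ step 4: AABBCBCBCAAABBCBCBCA ⇒ BC·BC·A·A·AB·A·AB·A·AB·BC·BC·BC·A·A·AB·A·AB·A·AB·BC
    A ↦ BC
    B ↦ A
    C ↦ AB

A->BC, B->A, C->AB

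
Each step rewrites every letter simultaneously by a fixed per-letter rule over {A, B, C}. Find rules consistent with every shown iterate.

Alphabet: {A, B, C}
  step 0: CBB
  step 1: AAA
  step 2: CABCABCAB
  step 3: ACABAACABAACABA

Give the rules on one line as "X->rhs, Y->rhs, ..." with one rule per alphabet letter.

  step 2 ⇒ step 3: CABCABCAB ⇒ A·CAB·A·A·CAB·A·A·CAB·A
    A ↦ CAB
    B ↦ A
    C ↦ A

A->CAB, B->A, C->A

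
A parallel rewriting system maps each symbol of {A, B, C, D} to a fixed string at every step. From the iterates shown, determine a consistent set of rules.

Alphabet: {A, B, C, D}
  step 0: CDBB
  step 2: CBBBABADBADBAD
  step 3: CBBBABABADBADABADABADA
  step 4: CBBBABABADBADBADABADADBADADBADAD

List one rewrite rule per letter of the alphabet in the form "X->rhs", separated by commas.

A->D, B->BA, C->CBB, D->A

  step 3 ⇒ step 4: CBBBABABADBADABADABADA ⇒ CBB·BA·BA·BA·D·BA·D·BA·D·A·BA·D·A·D·BA·D·A·D·BA·D·A·D
    A ↦ D
    B ↦ BA
    C ↦ CBB
    D ↦ A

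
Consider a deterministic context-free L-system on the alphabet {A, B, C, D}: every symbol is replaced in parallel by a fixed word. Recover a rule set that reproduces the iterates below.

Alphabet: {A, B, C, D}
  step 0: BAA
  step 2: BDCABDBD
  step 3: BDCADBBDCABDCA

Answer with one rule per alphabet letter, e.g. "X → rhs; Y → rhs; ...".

A->B, B->BD, C->D, D->CA

  step 2 ⇒ step 3: BDCABDBD ⇒ BD·CA·D·B·BD·CA·BD·CA
    A ↦ B
    B ↦ BD
    C ↦ D
    D ↦ CA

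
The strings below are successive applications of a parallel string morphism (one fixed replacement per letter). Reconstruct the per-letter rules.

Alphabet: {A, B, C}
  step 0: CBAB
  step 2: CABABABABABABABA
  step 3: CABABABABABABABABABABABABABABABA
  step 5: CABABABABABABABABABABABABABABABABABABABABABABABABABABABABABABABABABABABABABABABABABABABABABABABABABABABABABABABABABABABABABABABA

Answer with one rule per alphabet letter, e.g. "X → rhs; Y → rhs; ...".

A->BA, B->BA, C->CA

  step 2 ⇒ step 3: CABABABABABABABA ⇒ CA·BA·BA·BA·BA·BA·BA·BA·BA·BA·BA·BA·BA·BA·BA·BA
    A ↦ BA
    B ↦ BA
    C ↦ CA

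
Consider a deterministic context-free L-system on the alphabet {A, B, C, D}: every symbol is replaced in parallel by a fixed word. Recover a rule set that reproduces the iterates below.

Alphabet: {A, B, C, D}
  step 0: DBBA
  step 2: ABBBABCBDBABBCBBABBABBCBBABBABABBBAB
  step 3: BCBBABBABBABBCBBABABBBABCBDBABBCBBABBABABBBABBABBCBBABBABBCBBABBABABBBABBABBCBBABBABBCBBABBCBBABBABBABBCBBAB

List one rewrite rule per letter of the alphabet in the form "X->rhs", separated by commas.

  step 2 ⇒ step 3: ABBBABCBDBABBCBBABBABBCBBABBABABBBAB ⇒ BCB·BAB·BAB·BAB·BCB·BAB·ABB·BAB·CBD·BAB·BCB·BAB·BAB·ABB·BAB·BAB·BCB·BAB·BAB·BCB·BAB·BAB·ABB·BAB·BAB·BCB·BAB·BAB·BCB·BAB·BCB·BAB·BAB·BAB·BCB·BAB
    A ↦ BCB
    B ↦ BAB
    C ↦ ABB
    D ↦ CBD

A->BCB, B->BAB, C->ABB, D->CBD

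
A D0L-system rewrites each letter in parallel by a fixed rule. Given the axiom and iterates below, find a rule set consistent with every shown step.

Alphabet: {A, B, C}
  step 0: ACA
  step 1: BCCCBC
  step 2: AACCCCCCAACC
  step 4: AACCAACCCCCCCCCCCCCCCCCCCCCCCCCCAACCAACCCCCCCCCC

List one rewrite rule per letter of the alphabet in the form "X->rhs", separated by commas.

  step 1 ⇒ step 2: BCCCBC ⇒ AA·CC·CC·CC·AA·CC
    B ↦ AA
    C ↦ CC
  step 0 ⇒ step 1: ACA ⇒ BC·CC·BC
    A ↦ BC

A->BC, B->AA, C->CC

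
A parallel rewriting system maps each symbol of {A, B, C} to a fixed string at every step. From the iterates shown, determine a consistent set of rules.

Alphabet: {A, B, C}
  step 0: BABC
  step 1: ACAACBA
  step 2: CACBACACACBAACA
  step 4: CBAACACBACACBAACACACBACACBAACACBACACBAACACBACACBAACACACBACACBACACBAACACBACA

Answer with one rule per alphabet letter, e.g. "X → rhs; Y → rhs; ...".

A->CA, B->A, C->CBA

  step 1 ⇒ step 2: ACAACBA ⇒ CA·CBA·CA·CA·CBA·A·CA
    A ↦ CA
    B ↦ A
    C ↦ CBA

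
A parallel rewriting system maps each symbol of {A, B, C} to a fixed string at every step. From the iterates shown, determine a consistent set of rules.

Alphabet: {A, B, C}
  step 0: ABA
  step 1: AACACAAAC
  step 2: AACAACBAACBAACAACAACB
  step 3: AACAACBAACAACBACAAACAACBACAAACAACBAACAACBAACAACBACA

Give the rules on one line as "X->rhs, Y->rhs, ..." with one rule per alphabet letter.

A->AAC, B->ACA, C->B

  step 2 ⇒ step 3: AACAACBAACBAACAACAACB ⇒ AAC·AAC·B·AAC·AAC·B·ACA·AAC·AAC·B·ACA·AAC·AAC·B·AAC·AAC·B·AAC·AAC·B·ACA
    A ↦ AAC
    B ↦ ACA
    C ↦ B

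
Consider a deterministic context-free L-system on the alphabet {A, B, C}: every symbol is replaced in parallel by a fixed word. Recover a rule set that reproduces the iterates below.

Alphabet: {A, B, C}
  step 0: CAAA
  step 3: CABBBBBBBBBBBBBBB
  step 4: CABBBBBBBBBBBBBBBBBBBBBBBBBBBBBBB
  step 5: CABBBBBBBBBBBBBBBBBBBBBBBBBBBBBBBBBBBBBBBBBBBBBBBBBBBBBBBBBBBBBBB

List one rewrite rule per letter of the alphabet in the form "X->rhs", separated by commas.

A->B, B->BB, C->CA

  step 4 ⇒ step 5: CABBBBBBBBBBBBBBBBBBBBBBBBBBBBBBB ⇒ CA·B·BB·BB·BB·BB·BB·BB·BB·BB·BB·BB·BB·BB·BB·BB·BB·BB·BB·BB·BB·BB·BB·BB·BB·BB·BB·BB·BB·BB·BB·BB·BB
    A ↦ B
    B ↦ BB
    C ↦ CA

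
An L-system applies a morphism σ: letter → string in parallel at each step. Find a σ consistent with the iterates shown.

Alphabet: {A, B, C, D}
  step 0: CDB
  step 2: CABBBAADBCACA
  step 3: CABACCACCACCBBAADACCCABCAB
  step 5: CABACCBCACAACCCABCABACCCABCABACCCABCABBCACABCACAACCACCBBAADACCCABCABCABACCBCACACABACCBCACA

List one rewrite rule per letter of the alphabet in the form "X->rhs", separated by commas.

  step 2 ⇒ step 3: CABBBAADBCACA ⇒ CA·B·ACC·ACC·ACC·B·B·AAD·ACC·CA·B·CA·B
    A ↦ B
    B ↦ ACC
    C ↦ CA
    D ↦ AAD

A->B, B->ACC, C->CA, D->AAD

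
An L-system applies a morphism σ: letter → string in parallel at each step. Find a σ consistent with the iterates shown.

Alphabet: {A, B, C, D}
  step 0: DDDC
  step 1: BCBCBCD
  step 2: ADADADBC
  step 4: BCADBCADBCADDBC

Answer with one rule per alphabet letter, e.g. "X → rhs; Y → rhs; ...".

A->D, B->A, C->D, D->BC

  step 1 ⇒ step 2: BCBCBCD ⇒ A·D·A·D·A·D·BC
    B ↦ A
    C ↦ D
    D ↦ BC
    A ↦ D  (constrained at step 2)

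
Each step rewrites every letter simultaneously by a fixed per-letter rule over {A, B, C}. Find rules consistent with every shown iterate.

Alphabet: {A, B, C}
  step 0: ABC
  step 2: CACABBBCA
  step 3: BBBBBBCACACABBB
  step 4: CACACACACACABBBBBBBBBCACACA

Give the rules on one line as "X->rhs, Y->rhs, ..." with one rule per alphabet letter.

  step 3 ⇒ step 4: BBBBBBCACACABBB ⇒ CA·CA·CA·CA·CA·CA·B·BB·B·BB·B·BB·CA·CA·CA
    A ↦ BB
    B ↦ CA
    C ↦ B

A->BB, B->CA, C->B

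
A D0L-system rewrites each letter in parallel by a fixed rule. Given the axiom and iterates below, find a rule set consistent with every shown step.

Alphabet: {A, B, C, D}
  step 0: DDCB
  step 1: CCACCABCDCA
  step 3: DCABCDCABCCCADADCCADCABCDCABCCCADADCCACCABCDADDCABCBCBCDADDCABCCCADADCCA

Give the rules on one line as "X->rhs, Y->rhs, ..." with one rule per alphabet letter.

A->DAD, B->DCA, C->BC, D->CCA

  step 0 ⇒ step 1: DDCB ⇒ CCA·CCA·BC·DCA
    B ↦ DCA
    C ↦ BC
    D ↦ CCA
    A ↦ DAD  (constrained at step 1)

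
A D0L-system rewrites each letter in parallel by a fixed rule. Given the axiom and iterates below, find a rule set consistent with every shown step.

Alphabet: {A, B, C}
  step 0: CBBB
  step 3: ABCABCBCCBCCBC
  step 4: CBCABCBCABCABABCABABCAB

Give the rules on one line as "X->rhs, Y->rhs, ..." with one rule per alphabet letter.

A->CB, B->C, C->AB

  step 3 ⇒ step 4: ABCABCBCCBCCBC ⇒ CB·C·AB·CB·C·AB·C·AB·AB·C·AB·AB·C·AB
    A ↦ CB
    B ↦ C
    C ↦ AB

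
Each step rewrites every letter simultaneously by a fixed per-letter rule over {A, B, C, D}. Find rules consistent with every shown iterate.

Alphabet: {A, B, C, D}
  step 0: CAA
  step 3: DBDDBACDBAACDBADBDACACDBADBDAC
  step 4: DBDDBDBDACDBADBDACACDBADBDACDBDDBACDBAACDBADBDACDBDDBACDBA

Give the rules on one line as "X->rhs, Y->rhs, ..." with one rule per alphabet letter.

  step 3 ⇒ step 4: DBDDBACDBAACDBADBDACACDBADBDAC ⇒ DB·D·DB·DB·D·AC·DBA·DB·D·AC·AC·DBA·DB·D·AC·DB·D·DB·AC·DBA·AC·DBA·DB·D·AC·DB·D·DB·AC·DBA
    A ↦ AC
    B ↦ D
    C ↦ DBA
    D ↦ DB

A->AC, B->D, C->DBA, D->DB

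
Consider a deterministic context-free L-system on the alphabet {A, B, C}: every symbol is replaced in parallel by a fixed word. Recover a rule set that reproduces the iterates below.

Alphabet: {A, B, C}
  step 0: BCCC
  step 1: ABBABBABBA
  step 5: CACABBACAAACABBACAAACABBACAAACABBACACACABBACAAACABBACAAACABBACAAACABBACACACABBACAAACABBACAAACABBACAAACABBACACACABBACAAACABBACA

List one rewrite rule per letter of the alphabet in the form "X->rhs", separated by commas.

A->CA, B->A, C->BBA

  step 0 ⇒ step 1: BCCC ⇒ A·BBA·BBA·BBA
    B ↦ A
    C ↦ BBA
    A ↦ CA  (constrained at step 1)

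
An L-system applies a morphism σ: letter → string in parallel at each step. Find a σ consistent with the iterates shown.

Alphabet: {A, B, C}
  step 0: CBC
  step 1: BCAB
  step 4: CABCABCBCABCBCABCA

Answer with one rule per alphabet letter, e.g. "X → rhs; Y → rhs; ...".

A->CB, B->CA, C->B

  step 0 ⇒ step 1: CBC ⇒ B·CA·B
    B ↦ CA
    C ↦ B
    A ↦ CB  (constrained at step 1)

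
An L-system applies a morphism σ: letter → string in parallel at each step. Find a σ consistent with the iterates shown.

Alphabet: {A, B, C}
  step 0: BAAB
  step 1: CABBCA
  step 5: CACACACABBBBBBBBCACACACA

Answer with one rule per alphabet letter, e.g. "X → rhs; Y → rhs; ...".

  step 0 ⇒ step 1: BAAB ⇒ CA·B·B·CA
    A ↦ B
    B ↦ CA
    C ↦ B  (constrained at step 1)

A->B, B->CA, C->B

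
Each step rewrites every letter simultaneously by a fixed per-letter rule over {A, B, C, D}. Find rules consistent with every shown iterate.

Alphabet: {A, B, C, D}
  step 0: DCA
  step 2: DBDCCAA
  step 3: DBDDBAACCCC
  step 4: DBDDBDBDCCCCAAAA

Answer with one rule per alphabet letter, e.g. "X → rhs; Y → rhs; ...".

A->CC, B->D, C->A, D->DB

  step 3 ⇒ step 4: DBDDBAACCCC ⇒ DB·D·DB·DB·D·CC·CC·A·A·A·A
    A ↦ CC
    B ↦ D
    C ↦ A
    D ↦ DB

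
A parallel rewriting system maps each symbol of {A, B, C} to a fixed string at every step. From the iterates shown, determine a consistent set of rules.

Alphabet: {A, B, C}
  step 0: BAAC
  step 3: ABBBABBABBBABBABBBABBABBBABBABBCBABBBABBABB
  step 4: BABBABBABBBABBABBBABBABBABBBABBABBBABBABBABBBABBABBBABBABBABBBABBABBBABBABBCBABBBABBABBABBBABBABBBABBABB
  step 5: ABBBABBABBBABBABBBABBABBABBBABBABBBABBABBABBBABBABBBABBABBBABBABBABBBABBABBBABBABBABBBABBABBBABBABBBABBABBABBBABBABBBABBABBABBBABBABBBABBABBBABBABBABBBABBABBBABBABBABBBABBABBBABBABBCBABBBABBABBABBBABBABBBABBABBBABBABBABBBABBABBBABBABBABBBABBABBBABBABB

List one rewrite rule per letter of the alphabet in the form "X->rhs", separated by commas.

  step 4 ⇒ step 5: BABBABBABBBABBABBBABBABBABBBABBABBBABBABBABBBABBABBBABBABBABBBABBABBBABBABBCBABBBABBABBABBBABBABBBABBABB ⇒ ABB·B·ABB·ABB·B·ABB·ABB·B·ABB·ABB·ABB·B·ABB·ABB·B·ABB·ABB·ABB·B·ABB·ABB·B·ABB·ABB·B·ABB·ABB·ABB·B·ABB·ABB·B·ABB·ABB·ABB·B·ABB·ABB·B·ABB·ABB·B·ABB·ABB·ABB·B·ABB·ABB·B·ABB·ABB·ABB·B·ABB·ABB·B·ABB·ABB·B·ABB·ABB·ABB·B·ABB·ABB·B·ABB·ABB·ABB·B·ABB·ABB·B·ABB·ABB·CB·ABB·B·ABB·ABB·ABB·B·ABB·ABB·B·ABB·ABB·B·ABB·ABB·ABB·B·ABB·ABB·B·ABB·ABB·ABB·B·ABB·ABB·B·ABB·ABB
    A ↦ B
    B ↦ ABB
    C ↦ CB

A->B, B->ABB, C->CB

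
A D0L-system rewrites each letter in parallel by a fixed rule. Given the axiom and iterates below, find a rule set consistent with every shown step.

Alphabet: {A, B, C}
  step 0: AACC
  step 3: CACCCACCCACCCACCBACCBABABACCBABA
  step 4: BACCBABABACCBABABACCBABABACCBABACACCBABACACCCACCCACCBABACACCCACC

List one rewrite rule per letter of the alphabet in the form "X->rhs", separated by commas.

A->CC, B->CA, C->BA

  step 3 ⇒ step 4: CACCCACCCACCCACCBACCBABABACCBABA ⇒ BA·CC·BA·BA·BA·CC·BA·BA·BA·CC·BA·BA·BA·CC·BA·BA·CA·CC·BA·BA·CA·CC·CA·CC·CA·CC·BA·BA·CA·CC·CA·CC
    A ↦ CC
    B ↦ CA
    C ↦ BA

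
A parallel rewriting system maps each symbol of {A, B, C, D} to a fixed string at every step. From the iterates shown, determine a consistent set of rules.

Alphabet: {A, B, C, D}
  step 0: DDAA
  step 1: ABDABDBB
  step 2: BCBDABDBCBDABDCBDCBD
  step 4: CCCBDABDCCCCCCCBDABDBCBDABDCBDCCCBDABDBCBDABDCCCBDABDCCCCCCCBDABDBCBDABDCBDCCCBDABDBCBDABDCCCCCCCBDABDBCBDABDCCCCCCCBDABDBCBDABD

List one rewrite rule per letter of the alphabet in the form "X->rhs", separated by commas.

  step 1 ⇒ step 2: ABDABDBB ⇒ B·CBD·ABD·B·CBD·ABD·CBD·CBD
    A ↦ B
    B ↦ CBD
    D ↦ ABD
    C ↦ CC  (constrained at step 2)

A->B, B->CBD, C->CC, D->ABD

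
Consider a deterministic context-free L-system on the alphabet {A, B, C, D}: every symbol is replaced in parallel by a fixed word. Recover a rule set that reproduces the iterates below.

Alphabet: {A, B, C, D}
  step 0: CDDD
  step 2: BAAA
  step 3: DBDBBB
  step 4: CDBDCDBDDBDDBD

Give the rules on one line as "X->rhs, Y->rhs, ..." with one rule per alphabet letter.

A->B, B->DBD, C->A, D->C

  step 3 ⇒ step 4: DBDBBB ⇒ C·DBD·C·DBD·DBD·DBD
    B ↦ DBD
    D ↦ C
  step 2 ⇒ step 3: BAAA ⇒ DBD·B·B·B
    A ↦ B
    C ↦ A  (constrained at step 0)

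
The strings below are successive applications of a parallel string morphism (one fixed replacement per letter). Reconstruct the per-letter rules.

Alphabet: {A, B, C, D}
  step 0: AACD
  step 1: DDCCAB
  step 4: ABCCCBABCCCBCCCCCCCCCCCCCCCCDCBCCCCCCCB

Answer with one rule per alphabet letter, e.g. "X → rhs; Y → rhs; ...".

A->D, B->CB, C->CC, D->AB

  step 0 ⇒ step 1: AACD ⇒ D·D·CC·AB
    A ↦ D
    C ↦ CC
    D ↦ AB
    B ↦ CB  (constrained at step 1)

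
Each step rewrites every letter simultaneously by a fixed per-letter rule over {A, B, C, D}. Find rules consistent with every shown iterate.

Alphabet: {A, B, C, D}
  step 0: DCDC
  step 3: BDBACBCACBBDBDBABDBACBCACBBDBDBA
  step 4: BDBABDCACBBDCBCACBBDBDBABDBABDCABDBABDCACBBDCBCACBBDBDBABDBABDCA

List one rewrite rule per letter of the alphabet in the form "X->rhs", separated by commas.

  step 3 ⇒ step 4: BDBACBCACBBDBDBABDBACBCACBBDBDBA ⇒ BD·BA·BD·CA·CB·BD·CB·CA·CB·BD·BD·BA·BD·BA·BD·CA·BD·BA·BD·CA·CB·BD·CB·CA·CB·BD·BD·BA·BD·BA·BD·CA
    A ↦ CA
    B ↦ BD
    C ↦ CB
    D ↦ BA

A->CA, B->BD, C->CB, D->BA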